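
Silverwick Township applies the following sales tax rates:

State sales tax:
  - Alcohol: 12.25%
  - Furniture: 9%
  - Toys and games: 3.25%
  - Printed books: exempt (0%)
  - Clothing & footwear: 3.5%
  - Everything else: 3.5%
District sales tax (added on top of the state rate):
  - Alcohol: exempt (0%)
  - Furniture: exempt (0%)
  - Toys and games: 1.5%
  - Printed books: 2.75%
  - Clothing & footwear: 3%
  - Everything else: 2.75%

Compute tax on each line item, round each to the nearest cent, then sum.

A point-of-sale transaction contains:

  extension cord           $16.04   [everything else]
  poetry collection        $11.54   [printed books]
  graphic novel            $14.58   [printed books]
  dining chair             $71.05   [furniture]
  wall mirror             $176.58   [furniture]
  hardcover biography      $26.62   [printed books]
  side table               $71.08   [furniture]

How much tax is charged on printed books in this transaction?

Poetry collection $11.54: printed books → 0% + 2.75% district = 2.75% → $0.32
Graphic novel $14.58: printed books → 0% + 2.75% district = 2.75% → $0.40
Hardcover biography $26.62: printed books → 0% + 2.75% district = 2.75% → $0.73
Tax on printed books = $0.32 + $0.40 + $0.73 = $1.45

$1.45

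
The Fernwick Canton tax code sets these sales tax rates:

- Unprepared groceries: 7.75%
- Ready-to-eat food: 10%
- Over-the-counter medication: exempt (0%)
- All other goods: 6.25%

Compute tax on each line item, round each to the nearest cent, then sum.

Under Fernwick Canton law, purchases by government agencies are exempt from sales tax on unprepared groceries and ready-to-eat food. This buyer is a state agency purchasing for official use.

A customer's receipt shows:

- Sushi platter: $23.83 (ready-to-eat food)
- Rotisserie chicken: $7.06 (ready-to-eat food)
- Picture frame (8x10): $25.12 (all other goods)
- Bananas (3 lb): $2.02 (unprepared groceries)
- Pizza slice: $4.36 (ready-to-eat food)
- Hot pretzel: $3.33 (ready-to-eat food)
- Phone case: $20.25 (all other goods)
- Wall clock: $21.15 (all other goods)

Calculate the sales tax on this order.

Sushi platter $23.83: ready-to-eat food, buyer-exempt → 0% → $0.00
Rotisserie chicken $7.06: ready-to-eat food, buyer-exempt → 0% → $0.00
Picture frame (8x10) $25.12: all other goods → 6.25% → $1.57
Bananas (3 lb) $2.02: unprepared groceries, buyer-exempt → 0% → $0.00
Pizza slice $4.36: ready-to-eat food, buyer-exempt → 0% → $0.00
Hot pretzel $3.33: ready-to-eat food, buyer-exempt → 0% → $0.00
Phone case $20.25: all other goods → 6.25% → $1.27
Wall clock $21.15: all other goods → 6.25% → $1.32
Total tax = $1.57 + $1.27 + $1.32 = $4.16

$4.16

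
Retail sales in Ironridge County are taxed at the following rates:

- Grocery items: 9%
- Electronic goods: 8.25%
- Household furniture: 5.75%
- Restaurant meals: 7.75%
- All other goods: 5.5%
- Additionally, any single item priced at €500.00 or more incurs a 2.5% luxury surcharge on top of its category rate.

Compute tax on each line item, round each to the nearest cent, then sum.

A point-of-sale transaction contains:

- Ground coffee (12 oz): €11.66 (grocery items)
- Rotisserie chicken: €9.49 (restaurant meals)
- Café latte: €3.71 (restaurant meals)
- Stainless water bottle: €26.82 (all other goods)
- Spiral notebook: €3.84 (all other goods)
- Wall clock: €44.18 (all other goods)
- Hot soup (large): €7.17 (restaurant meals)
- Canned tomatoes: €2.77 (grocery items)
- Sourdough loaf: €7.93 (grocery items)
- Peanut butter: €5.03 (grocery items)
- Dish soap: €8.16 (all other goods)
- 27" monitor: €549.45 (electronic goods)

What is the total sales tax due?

Ground coffee (12 oz) €11.66: grocery items → 9% → €1.05
Rotisserie chicken €9.49: restaurant meals → 7.75% → €0.74
Café latte €3.71: restaurant meals → 7.75% → €0.29
Stainless water bottle €26.82: all other goods → 5.5% → €1.48
Spiral notebook €3.84: all other goods → 5.5% → €0.21
Wall clock €44.18: all other goods → 5.5% → €2.43
Hot soup (large) €7.17: restaurant meals → 7.75% → €0.56
Canned tomatoes €2.77: grocery items → 9% → €0.25
Sourdough loaf €7.93: grocery items → 9% → €0.71
Peanut butter €5.03: grocery items → 9% → €0.45
Dish soap €8.16: all other goods → 5.5% → €0.45
27" monitor €549.45: electronic goods → 8.25% + 2.5% surcharge = 10.75% → €59.07
Total tax = €1.05 + €0.74 + €0.29 + €1.48 + €0.21 + €2.43 + €0.56 + €0.25 + €0.71 + €0.45 + €0.45 + €59.07 = €67.69

€67.69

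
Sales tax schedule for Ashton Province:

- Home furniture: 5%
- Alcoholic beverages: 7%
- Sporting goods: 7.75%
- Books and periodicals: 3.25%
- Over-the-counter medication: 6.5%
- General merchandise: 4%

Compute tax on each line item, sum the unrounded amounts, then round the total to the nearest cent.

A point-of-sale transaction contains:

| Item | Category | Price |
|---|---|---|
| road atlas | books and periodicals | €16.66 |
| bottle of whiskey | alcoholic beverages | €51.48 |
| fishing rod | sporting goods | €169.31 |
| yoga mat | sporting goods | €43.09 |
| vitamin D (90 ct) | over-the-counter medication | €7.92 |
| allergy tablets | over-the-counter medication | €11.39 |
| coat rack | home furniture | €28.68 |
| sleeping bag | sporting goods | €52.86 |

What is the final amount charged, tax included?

Road atlas €16.66: books and periodicals → 3.25% → €0.54145
Bottle of whiskey €51.48: alcoholic beverages → 7% → €3.6036
Fishing rod €169.31: sporting goods → 7.75% → €13.121525
Yoga mat €43.09: sporting goods → 7.75% → €3.339475
Vitamin D (90 ct) €7.92: over-the-counter medication → 6.5% → €0.5148
Allergy tablets €11.39: over-the-counter medication → 6.5% → €0.74035
Coat rack €28.68: home furniture → 5% → €1.434
Sleeping bag €52.86: sporting goods → 7.75% → €4.09665
Subtotal = €381.39; unrounded tax = €27.39185 → €27.39; total due = €408.78

€408.78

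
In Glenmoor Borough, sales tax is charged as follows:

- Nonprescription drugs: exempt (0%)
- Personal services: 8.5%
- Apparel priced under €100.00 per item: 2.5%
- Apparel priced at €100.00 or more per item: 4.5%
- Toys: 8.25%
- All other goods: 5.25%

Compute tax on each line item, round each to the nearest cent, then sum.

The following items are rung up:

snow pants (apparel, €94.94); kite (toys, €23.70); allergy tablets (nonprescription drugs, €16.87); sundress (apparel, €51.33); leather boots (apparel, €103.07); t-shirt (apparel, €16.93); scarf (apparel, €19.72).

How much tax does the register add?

€11.16

Snow pants €94.94: apparel, under €100.00 → 2.5% → €2.37
Kite €23.70: toys → 8.25% → €1.96
Allergy tablets €16.87: nonprescription drugs → 0% → €0.00
Sundress €51.33: apparel, under €100.00 → 2.5% → €1.28
Leather boots €103.07: apparel, €100.00 or more → 4.5% → €4.64
T-shirt €16.93: apparel, under €100.00 → 2.5% → €0.42
Scarf €19.72: apparel, under €100.00 → 2.5% → €0.49
Total tax = €2.37 + €1.96 + €1.28 + €4.64 + €0.42 + €0.49 = €11.16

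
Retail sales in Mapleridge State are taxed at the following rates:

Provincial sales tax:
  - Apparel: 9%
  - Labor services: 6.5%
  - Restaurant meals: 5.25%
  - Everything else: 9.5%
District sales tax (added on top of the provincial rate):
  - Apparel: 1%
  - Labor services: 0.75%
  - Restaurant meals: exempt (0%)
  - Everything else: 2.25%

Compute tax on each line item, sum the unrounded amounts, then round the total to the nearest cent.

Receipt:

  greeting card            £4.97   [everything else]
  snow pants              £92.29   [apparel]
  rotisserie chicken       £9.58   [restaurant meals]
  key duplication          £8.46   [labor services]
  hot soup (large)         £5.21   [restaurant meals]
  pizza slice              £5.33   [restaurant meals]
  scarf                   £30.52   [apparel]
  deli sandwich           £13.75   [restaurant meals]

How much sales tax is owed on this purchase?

Greeting card £4.97: everything else → 9.5% + 2.25% district = 11.75% → £0.583975
Snow pants £92.29: apparel → 9% + 1% district = 10% → £9.229
Rotisserie chicken £9.58: restaurant meals → 5.25% + 0% district = 5.25% → £0.50295
Key duplication £8.46: labor services → 6.5% + 0.75% district = 7.25% → £0.61335
Hot soup (large) £5.21: restaurant meals → 5.25% + 0% district = 5.25% → £0.273525
Pizza slice £5.33: restaurant meals → 5.25% + 0% district = 5.25% → £0.279825
Scarf £30.52: apparel → 9% + 1% district = 10% → £3.052
Deli sandwich £13.75: restaurant meals → 5.25% + 0% district = 5.25% → £0.721875
Unrounded tax sum = £15.2565 → £15.26

£15.26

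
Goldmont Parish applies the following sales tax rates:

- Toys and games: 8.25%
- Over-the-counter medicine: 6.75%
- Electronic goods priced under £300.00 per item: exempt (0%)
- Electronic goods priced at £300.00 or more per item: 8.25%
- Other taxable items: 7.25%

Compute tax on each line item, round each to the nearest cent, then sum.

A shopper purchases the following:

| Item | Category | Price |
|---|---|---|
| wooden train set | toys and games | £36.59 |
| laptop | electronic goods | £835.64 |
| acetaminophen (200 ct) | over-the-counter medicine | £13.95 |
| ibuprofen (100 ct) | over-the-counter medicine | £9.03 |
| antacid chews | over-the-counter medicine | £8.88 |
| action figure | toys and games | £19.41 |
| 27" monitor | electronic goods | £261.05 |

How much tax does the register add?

Wooden train set £36.59: toys and games → 8.25% → £3.02
Laptop £835.64: electronic goods, £300.00 or more → 8.25% → £68.94
Acetaminophen (200 ct) £13.95: over-the-counter medicine → 6.75% → £0.94
Ibuprofen (100 ct) £9.03: over-the-counter medicine → 6.75% → £0.61
Antacid chews £8.88: over-the-counter medicine → 6.75% → £0.60
Action figure £19.41: toys and games → 8.25% → £1.60
27" monitor £261.05: electronic goods, under £300.00 → 0% → £0.00
Total tax = £3.02 + £68.94 + £0.94 + £0.61 + £0.60 + £1.60 = £75.71

£75.71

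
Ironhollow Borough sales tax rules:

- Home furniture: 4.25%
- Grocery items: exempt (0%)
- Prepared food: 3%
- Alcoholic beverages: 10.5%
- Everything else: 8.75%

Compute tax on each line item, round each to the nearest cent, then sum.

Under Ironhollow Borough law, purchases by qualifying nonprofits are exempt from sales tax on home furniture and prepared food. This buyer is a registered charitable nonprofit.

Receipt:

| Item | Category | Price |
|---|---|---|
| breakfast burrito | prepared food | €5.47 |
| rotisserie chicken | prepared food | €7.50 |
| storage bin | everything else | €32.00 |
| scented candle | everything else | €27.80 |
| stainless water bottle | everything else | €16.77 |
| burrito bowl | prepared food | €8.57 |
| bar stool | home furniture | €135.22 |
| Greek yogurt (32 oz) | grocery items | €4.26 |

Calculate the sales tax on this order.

€6.70

Breakfast burrito €5.47: prepared food, buyer-exempt → 0% → €0.00
Rotisserie chicken €7.50: prepared food, buyer-exempt → 0% → €0.00
Storage bin €32.00: everything else → 8.75% → €2.80
Scented candle €27.80: everything else → 8.75% → €2.43
Stainless water bottle €16.77: everything else → 8.75% → €1.47
Burrito bowl €8.57: prepared food, buyer-exempt → 0% → €0.00
Bar stool €135.22: home furniture, buyer-exempt → 0% → €0.00
Greek yogurt (32 oz) €4.26: grocery items → 0% → €0.00
Total tax = €2.80 + €2.43 + €1.47 = €6.70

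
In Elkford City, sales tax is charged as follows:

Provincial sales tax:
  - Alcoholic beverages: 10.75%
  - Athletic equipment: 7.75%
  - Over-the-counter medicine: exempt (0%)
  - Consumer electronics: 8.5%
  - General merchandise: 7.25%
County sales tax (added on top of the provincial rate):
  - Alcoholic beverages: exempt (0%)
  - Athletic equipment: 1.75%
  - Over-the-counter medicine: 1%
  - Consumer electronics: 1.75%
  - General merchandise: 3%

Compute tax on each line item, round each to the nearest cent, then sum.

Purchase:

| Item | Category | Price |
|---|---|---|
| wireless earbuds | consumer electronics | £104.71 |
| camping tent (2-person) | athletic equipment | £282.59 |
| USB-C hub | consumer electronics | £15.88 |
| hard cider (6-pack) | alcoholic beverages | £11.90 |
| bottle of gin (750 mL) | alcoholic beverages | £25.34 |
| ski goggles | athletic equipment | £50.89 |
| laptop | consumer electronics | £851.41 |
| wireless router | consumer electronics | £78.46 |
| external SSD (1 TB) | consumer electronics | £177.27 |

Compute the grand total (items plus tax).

£1759.97

Wireless earbuds £104.71: consumer electronics → 8.5% + 1.75% county = 10.25% → £10.73
Camping tent (2-person) £282.59: athletic equipment → 7.75% + 1.75% county = 9.5% → £26.85
USB-C hub £15.88: consumer electronics → 8.5% + 1.75% county = 10.25% → £1.63
Hard cider (6-pack) £11.90: alcoholic beverages → 10.75% + 0% county = 10.75% → £1.28
Bottle of gin (750 mL) £25.34: alcoholic beverages → 10.75% + 0% county = 10.75% → £2.72
Ski goggles £50.89: athletic equipment → 7.75% + 1.75% county = 9.5% → £4.83
Laptop £851.41: consumer electronics → 8.5% + 1.75% county = 10.25% → £87.27
Wireless router £78.46: consumer electronics → 8.5% + 1.75% county = 10.25% → £8.04
External SSD (1 TB) £177.27: consumer electronics → 8.5% + 1.75% county = 10.25% → £18.17
Subtotal = £1598.45; tax = £161.52; total due = £1759.97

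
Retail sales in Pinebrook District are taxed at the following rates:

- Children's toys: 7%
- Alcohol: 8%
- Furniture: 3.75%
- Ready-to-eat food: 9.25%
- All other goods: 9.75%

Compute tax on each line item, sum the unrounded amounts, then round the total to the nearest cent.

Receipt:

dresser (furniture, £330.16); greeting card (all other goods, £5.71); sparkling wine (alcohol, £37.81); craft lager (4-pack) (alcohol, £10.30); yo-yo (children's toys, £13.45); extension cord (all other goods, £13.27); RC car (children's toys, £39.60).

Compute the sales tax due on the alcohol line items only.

£3.85

Sparkling wine £37.81: alcohol → 8% → £3.0248
Craft lager (4-pack) £10.30: alcohol → 8% → £0.824
Tax on alcohol: unrounded sum = £3.8488 → £3.85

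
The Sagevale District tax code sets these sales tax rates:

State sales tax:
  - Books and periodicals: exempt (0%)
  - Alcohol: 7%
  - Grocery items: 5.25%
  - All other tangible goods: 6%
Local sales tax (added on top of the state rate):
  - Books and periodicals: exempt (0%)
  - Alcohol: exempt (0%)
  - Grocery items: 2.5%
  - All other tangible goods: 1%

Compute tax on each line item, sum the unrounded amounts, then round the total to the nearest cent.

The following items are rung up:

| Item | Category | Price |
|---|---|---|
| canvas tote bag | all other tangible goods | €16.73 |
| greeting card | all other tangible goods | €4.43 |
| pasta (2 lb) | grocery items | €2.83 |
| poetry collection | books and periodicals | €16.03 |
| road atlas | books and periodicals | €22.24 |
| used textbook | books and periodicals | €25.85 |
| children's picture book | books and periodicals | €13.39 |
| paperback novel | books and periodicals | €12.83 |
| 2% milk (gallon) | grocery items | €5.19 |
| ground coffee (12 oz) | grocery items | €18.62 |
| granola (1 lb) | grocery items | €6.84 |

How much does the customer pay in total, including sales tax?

Canvas tote bag €16.73: all other tangible goods → 6% + 1% local = 7% → €1.1711
Greeting card €4.43: all other tangible goods → 6% + 1% local = 7% → €0.3101
Pasta (2 lb) €2.83: grocery items → 5.25% + 2.5% local = 7.75% → €0.219325
Poetry collection €16.03: books and periodicals → 0% + 0% local = 0% → €0.00
Road atlas €22.24: books and periodicals → 0% + 0% local = 0% → €0.00
Used textbook €25.85: books and periodicals → 0% + 0% local = 0% → €0.00
Children's picture book €13.39: books and periodicals → 0% + 0% local = 0% → €0.00
Paperback novel €12.83: books and periodicals → 0% + 0% local = 0% → €0.00
2% milk (gallon) €5.19: grocery items → 5.25% + 2.5% local = 7.75% → €0.402225
Ground coffee (12 oz) €18.62: grocery items → 5.25% + 2.5% local = 7.75% → €1.44305
Granola (1 lb) €6.84: grocery items → 5.25% + 2.5% local = 7.75% → €0.5301
Subtotal = €144.98; unrounded tax = €4.0759 → €4.08; total due = €149.06

€149.06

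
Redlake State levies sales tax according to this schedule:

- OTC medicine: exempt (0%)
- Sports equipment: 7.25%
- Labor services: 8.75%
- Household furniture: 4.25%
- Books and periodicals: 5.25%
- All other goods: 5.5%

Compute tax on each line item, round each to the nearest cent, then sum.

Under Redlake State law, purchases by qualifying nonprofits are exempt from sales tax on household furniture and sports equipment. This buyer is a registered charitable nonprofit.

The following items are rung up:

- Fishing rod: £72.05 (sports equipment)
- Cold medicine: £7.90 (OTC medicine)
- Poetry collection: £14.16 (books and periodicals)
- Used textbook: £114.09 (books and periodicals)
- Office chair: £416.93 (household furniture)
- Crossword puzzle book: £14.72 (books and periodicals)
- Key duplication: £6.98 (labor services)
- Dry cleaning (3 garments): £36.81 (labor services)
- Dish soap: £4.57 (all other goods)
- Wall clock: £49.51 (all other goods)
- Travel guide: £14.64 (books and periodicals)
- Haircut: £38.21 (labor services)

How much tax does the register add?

£18.41

Fishing rod £72.05: sports equipment, buyer-exempt → 0% → £0.00
Cold medicine £7.90: OTC medicine → 0% → £0.00
Poetry collection £14.16: books and periodicals → 5.25% → £0.74
Used textbook £114.09: books and periodicals → 5.25% → £5.99
Office chair £416.93: household furniture, buyer-exempt → 0% → £0.00
Crossword puzzle book £14.72: books and periodicals → 5.25% → £0.77
Key duplication £6.98: labor services → 8.75% → £0.61
Dry cleaning (3 garments) £36.81: labor services → 8.75% → £3.22
Dish soap £4.57: all other goods → 5.5% → £0.25
Wall clock £49.51: all other goods → 5.5% → £2.72
Travel guide £14.64: books and periodicals → 5.25% → £0.77
Haircut £38.21: labor services → 8.75% → £3.34
Total tax = £0.74 + £5.99 + £0.77 + £0.61 + £3.22 + £0.25 + £2.72 + £0.77 + £3.34 = £18.41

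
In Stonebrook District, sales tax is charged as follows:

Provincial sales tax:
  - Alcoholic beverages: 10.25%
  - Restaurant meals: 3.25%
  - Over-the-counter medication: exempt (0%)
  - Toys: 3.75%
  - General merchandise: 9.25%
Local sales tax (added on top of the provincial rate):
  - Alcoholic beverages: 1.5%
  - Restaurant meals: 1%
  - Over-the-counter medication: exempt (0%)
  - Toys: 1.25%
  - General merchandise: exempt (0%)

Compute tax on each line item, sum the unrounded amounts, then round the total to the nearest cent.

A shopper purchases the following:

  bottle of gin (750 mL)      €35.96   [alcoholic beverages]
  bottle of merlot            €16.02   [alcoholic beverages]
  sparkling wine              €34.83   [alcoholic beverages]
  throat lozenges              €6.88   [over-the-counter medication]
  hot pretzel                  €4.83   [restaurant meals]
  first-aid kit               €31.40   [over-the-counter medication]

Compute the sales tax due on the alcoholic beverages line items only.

Bottle of gin (750 mL) €35.96: alcoholic beverages → 10.25% + 1.5% local = 11.75% → €4.2253
Bottle of merlot €16.02: alcoholic beverages → 10.25% + 1.5% local = 11.75% → €1.88235
Sparkling wine €34.83: alcoholic beverages → 10.25% + 1.5% local = 11.75% → €4.092525
Tax on alcoholic beverages: unrounded sum = €10.200175 → €10.20

€10.20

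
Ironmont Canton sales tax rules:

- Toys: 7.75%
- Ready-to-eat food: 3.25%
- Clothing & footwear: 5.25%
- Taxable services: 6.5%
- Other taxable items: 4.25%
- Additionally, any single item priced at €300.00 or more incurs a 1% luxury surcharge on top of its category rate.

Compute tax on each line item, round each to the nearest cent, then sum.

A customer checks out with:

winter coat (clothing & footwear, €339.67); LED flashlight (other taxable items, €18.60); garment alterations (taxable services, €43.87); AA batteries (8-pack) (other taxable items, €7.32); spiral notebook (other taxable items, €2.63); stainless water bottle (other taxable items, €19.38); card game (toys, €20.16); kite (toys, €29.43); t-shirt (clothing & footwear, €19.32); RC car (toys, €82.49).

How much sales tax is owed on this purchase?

€37.35

Winter coat €339.67: clothing & footwear → 5.25% + 1% surcharge = 6.25% → €21.23
LED flashlight €18.60: other taxable items → 4.25% → €0.79
Garment alterations €43.87: taxable services → 6.5% → €2.85
AA batteries (8-pack) €7.32: other taxable items → 4.25% → €0.31
Spiral notebook €2.63: other taxable items → 4.25% → €0.11
Stainless water bottle €19.38: other taxable items → 4.25% → €0.82
Card game €20.16: toys → 7.75% → €1.56
Kite €29.43: toys → 7.75% → €2.28
T-shirt €19.32: clothing & footwear → 5.25% → €1.01
RC car €82.49: toys → 7.75% → €6.39
Total tax = €21.23 + €0.79 + €2.85 + €0.31 + €0.11 + €0.82 + €1.56 + €2.28 + €1.01 + €6.39 = €37.35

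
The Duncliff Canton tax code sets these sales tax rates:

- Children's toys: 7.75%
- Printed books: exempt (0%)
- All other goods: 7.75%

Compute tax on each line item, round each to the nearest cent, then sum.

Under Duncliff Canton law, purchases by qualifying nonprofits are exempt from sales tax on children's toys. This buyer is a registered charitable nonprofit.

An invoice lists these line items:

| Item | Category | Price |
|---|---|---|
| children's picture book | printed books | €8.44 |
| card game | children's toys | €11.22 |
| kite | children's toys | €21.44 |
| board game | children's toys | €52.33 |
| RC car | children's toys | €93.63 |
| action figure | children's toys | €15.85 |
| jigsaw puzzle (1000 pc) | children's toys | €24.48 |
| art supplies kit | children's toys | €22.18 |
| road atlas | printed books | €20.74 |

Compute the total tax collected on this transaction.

Children's picture book €8.44: printed books → 0% → €0.00
Card game €11.22: children's toys, buyer-exempt → 0% → €0.00
Kite €21.44: children's toys, buyer-exempt → 0% → €0.00
Board game €52.33: children's toys, buyer-exempt → 0% → €0.00
RC car €93.63: children's toys, buyer-exempt → 0% → €0.00
Action figure €15.85: children's toys, buyer-exempt → 0% → €0.00
Jigsaw puzzle (1000 pc) €24.48: children's toys, buyer-exempt → 0% → €0.00
Art supplies kit €22.18: children's toys, buyer-exempt → 0% → €0.00
Road atlas €20.74: printed books → 0% → €0.00
Total tax = €0.00

€0.00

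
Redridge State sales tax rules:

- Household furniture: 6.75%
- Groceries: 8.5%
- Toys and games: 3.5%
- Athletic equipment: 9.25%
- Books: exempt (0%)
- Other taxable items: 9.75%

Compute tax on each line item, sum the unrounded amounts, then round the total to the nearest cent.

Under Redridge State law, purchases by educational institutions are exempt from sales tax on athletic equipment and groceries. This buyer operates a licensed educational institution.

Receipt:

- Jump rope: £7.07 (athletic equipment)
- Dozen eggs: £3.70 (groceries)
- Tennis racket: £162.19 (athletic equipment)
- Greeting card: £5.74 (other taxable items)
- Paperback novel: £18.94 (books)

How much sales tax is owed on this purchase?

£0.56

Jump rope £7.07: athletic equipment, buyer-exempt → 0% → £0.00
Dozen eggs £3.70: groceries, buyer-exempt → 0% → £0.00
Tennis racket £162.19: athletic equipment, buyer-exempt → 0% → £0.00
Greeting card £5.74: other taxable items → 9.75% → £0.55965
Paperback novel £18.94: books → 0% → £0.00
Unrounded tax sum = £0.55965 → £0.56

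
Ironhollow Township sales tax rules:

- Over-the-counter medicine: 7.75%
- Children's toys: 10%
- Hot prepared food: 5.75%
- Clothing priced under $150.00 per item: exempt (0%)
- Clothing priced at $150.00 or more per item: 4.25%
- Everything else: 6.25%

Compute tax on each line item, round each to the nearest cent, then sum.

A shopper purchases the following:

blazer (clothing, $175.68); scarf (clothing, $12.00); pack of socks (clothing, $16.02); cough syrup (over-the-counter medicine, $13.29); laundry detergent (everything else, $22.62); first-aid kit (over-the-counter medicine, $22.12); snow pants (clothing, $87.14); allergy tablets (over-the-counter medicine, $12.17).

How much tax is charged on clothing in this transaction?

Blazer $175.68: clothing, $150.00 or more → 4.25% → $7.47
Scarf $12.00: clothing, under $150.00 → 0% → $0.00
Pack of socks $16.02: clothing, under $150.00 → 0% → $0.00
Snow pants $87.14: clothing, under $150.00 → 0% → $0.00
Tax on clothing = $7.47 + $0.00 + $0.00 + $0.00 = $7.47

$7.47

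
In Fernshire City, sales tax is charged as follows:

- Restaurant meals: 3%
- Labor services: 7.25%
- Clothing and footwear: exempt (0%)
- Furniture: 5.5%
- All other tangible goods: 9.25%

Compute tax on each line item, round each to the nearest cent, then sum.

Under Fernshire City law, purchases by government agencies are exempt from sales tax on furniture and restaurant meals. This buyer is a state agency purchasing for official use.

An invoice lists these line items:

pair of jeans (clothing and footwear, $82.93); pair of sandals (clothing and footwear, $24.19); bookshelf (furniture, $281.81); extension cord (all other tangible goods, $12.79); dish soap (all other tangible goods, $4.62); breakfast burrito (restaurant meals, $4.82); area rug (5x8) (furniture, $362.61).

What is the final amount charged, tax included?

$775.38

Pair of jeans $82.93: clothing and footwear → 0% → $0.00
Pair of sandals $24.19: clothing and footwear → 0% → $0.00
Bookshelf $281.81: furniture, buyer-exempt → 0% → $0.00
Extension cord $12.79: all other tangible goods → 9.25% → $1.18
Dish soap $4.62: all other tangible goods → 9.25% → $0.43
Breakfast burrito $4.82: restaurant meals, buyer-exempt → 0% → $0.00
Area rug (5x8) $362.61: furniture, buyer-exempt → 0% → $0.00
Subtotal = $773.77; tax = $1.61; total due = $775.38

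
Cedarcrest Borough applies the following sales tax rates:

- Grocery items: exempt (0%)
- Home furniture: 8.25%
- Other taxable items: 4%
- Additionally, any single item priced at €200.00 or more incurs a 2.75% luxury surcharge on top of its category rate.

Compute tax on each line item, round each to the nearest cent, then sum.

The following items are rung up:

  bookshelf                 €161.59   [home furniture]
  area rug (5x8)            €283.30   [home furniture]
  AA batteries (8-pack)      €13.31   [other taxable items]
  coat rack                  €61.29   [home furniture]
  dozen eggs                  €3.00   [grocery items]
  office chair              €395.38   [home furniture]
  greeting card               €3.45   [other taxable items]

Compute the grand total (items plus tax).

Bookshelf €161.59: home furniture → 8.25% → €13.33
Area rug (5x8) €283.30: home furniture → 8.25% + 2.75% surcharge = 11% → €31.16
AA batteries (8-pack) €13.31: other taxable items → 4% → €0.53
Coat rack €61.29: home furniture → 8.25% → €5.06
Dozen eggs €3.00: grocery items → 0% → €0.00
Office chair €395.38: home furniture → 8.25% + 2.75% surcharge = 11% → €43.49
Greeting card €3.45: other taxable items → 4% → €0.14
Subtotal = €921.32; tax = €93.71; total due = €1015.03

€1015.03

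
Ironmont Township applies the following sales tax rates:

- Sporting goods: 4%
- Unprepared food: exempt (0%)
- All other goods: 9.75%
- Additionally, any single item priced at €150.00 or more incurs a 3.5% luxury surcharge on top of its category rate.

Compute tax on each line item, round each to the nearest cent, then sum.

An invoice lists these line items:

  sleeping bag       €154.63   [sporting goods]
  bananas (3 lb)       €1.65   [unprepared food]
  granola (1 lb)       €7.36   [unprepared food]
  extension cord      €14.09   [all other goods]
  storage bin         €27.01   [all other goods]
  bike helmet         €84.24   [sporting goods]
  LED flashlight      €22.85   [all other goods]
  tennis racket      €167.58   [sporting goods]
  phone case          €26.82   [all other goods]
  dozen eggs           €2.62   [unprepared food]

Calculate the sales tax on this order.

Sleeping bag €154.63: sporting goods → 4% + 3.5% surcharge = 7.5% → €11.60
Bananas (3 lb) €1.65: unprepared food → 0% → €0.00
Granola (1 lb) €7.36: unprepared food → 0% → €0.00
Extension cord €14.09: all other goods → 9.75% → €1.37
Storage bin €27.01: all other goods → 9.75% → €2.63
Bike helmet €84.24: sporting goods → 4% → €3.37
LED flashlight €22.85: all other goods → 9.75% → €2.23
Tennis racket €167.58: sporting goods → 4% + 3.5% surcharge = 7.5% → €12.57
Phone case €26.82: all other goods → 9.75% → €2.61
Dozen eggs €2.62: unprepared food → 0% → €0.00
Total tax = €11.60 + €1.37 + €2.63 + €3.37 + €2.23 + €12.57 + €2.61 = €36.38

€36.38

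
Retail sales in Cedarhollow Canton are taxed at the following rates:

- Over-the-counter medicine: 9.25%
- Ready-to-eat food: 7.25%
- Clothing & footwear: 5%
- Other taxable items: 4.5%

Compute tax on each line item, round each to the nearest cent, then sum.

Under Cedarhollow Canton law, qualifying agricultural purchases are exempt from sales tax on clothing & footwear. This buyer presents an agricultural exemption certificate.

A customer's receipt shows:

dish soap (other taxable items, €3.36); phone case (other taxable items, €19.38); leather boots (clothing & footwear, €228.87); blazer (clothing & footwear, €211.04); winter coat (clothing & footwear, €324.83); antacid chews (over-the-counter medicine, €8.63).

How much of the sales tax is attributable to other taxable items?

€1.02

Dish soap €3.36: other taxable items → 4.5% → €0.15
Phone case €19.38: other taxable items → 4.5% → €0.87
Tax on other taxable items = €0.15 + €0.87 = €1.02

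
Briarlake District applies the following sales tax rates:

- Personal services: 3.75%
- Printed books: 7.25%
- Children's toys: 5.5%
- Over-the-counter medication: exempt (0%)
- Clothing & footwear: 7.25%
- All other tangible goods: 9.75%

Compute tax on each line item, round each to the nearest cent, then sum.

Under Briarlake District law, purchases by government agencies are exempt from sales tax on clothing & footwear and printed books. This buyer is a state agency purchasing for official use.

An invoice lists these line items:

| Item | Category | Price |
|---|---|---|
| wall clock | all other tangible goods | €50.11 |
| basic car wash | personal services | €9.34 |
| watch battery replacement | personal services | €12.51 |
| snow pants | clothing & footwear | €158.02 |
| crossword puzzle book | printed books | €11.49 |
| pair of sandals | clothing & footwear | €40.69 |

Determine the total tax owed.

Wall clock €50.11: all other tangible goods → 9.75% → €4.89
Basic car wash €9.34: personal services → 3.75% → €0.35
Watch battery replacement €12.51: personal services → 3.75% → €0.47
Snow pants €158.02: clothing & footwear, buyer-exempt → 0% → €0.00
Crossword puzzle book €11.49: printed books, buyer-exempt → 0% → €0.00
Pair of sandals €40.69: clothing & footwear, buyer-exempt → 0% → €0.00
Total tax = €4.89 + €0.35 + €0.47 = €5.71

€5.71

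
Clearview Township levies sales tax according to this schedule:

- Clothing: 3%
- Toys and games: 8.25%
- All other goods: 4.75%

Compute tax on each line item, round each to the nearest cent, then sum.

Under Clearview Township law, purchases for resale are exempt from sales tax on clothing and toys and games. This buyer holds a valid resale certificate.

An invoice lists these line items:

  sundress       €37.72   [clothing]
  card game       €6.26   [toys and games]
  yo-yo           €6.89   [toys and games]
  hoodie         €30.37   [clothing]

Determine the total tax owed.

Sundress €37.72: clothing, buyer-exempt → 0% → €0.00
Card game €6.26: toys and games, buyer-exempt → 0% → €0.00
Yo-yo €6.89: toys and games, buyer-exempt → 0% → €0.00
Hoodie €30.37: clothing, buyer-exempt → 0% → €0.00
Total tax = €0.00

€0.00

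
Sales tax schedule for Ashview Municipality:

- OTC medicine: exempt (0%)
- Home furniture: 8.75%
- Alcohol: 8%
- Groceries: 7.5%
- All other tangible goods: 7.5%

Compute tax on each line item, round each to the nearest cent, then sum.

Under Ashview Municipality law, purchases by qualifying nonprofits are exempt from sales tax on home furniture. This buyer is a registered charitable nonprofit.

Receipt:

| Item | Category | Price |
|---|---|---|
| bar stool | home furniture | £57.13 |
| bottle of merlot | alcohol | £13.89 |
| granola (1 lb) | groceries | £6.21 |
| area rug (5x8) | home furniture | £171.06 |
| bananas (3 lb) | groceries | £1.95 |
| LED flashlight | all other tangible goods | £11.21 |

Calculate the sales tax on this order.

Bar stool £57.13: home furniture, buyer-exempt → 0% → £0.00
Bottle of merlot £13.89: alcohol → 8% → £1.11
Granola (1 lb) £6.21: groceries → 7.5% → £0.47
Area rug (5x8) £171.06: home furniture, buyer-exempt → 0% → £0.00
Bananas (3 lb) £1.95: groceries → 7.5% → £0.15
LED flashlight £11.21: all other tangible goods → 7.5% → £0.84
Total tax = £1.11 + £0.47 + £0.15 + £0.84 = £2.57

£2.57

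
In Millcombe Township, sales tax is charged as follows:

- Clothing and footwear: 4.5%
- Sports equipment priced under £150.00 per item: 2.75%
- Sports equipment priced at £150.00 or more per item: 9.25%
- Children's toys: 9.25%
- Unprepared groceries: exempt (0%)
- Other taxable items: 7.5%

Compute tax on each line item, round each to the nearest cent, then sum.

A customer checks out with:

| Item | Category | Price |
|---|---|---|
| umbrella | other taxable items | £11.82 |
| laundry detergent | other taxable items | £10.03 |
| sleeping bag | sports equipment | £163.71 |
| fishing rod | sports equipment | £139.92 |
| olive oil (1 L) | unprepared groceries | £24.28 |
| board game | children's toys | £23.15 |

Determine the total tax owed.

Umbrella £11.82: other taxable items → 7.5% → £0.89
Laundry detergent £10.03: other taxable items → 7.5% → £0.75
Sleeping bag £163.71: sports equipment, £150.00 or more → 9.25% → £15.14
Fishing rod £139.92: sports equipment, under £150.00 → 2.75% → £3.85
Olive oil (1 L) £24.28: unprepared groceries → 0% → £0.00
Board game £23.15: children's toys → 9.25% → £2.14
Total tax = £0.89 + £0.75 + £15.14 + £3.85 + £2.14 = £22.77

£22.77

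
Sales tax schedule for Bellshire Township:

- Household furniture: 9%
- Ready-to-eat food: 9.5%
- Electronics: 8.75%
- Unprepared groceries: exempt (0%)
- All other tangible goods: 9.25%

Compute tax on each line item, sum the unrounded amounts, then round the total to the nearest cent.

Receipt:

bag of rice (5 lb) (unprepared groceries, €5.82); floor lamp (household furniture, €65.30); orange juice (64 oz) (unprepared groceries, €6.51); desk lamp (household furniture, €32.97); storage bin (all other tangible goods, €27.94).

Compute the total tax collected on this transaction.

€11.43

Bag of rice (5 lb) €5.82: unprepared groceries → 0% → €0.00
Floor lamp €65.30: household furniture → 9% → €5.877
Orange juice (64 oz) €6.51: unprepared groceries → 0% → €0.00
Desk lamp €32.97: household furniture → 9% → €2.9673
Storage bin €27.94: all other tangible goods → 9.25% → €2.58445
Unrounded tax sum = €11.42875 → €11.43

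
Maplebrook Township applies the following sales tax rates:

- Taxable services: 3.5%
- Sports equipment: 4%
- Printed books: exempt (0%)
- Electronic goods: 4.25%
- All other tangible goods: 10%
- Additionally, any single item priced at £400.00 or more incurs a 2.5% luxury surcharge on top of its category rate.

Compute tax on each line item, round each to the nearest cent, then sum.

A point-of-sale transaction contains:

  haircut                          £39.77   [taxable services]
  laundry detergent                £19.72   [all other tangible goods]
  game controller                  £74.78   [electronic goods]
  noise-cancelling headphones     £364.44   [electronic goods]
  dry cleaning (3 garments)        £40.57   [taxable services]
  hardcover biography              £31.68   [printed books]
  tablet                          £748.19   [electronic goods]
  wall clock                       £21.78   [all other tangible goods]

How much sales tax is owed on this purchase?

Haircut £39.77: taxable services → 3.5% → £1.39
Laundry detergent £19.72: all other tangible goods → 10% → £1.97
Game controller £74.78: electronic goods → 4.25% → £3.18
Noise-cancelling headphones £364.44: electronic goods → 4.25% → £15.49
Dry cleaning (3 garments) £40.57: taxable services → 3.5% → £1.42
Hardcover biography £31.68: printed books → 0% → £0.00
Tablet £748.19: electronic goods → 4.25% + 2.5% surcharge = 6.75% → £50.50
Wall clock £21.78: all other tangible goods → 10% → £2.18
Total tax = £1.39 + £1.97 + £3.18 + £15.49 + £1.42 + £50.50 + £2.18 = £76.13

£76.13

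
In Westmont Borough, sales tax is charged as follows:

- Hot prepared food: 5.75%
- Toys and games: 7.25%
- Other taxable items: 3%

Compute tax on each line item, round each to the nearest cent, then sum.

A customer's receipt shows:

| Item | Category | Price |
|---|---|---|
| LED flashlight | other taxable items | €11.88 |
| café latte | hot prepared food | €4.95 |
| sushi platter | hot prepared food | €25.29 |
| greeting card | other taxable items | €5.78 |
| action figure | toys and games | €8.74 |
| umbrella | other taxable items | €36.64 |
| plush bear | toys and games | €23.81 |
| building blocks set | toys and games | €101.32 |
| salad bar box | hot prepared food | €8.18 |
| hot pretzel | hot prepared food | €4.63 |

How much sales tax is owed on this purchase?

€13.81

LED flashlight €11.88: other taxable items → 3% → €0.36
Café latte €4.95: hot prepared food → 5.75% → €0.28
Sushi platter €25.29: hot prepared food → 5.75% → €1.45
Greeting card €5.78: other taxable items → 3% → €0.17
Action figure €8.74: toys and games → 7.25% → €0.63
Umbrella €36.64: other taxable items → 3% → €1.10
Plush bear €23.81: toys and games → 7.25% → €1.73
Building blocks set €101.32: toys and games → 7.25% → €7.35
Salad bar box €8.18: hot prepared food → 5.75% → €0.47
Hot pretzel €4.63: hot prepared food → 5.75% → €0.27
Total tax = €0.36 + €0.28 + €1.45 + €0.17 + €0.63 + €1.10 + €1.73 + €7.35 + €0.47 + €0.27 = €13.81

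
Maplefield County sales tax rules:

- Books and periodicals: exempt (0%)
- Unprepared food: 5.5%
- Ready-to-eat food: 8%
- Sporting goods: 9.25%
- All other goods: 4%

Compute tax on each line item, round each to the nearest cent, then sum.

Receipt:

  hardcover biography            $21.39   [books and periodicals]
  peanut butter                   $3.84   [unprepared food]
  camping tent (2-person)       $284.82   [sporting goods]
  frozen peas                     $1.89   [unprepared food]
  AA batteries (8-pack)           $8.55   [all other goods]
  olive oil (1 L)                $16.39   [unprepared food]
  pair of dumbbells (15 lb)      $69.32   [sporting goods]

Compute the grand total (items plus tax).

$440.51

Hardcover biography $21.39: books and periodicals → 0% → $0.00
Peanut butter $3.84: unprepared food → 5.5% → $0.21
Camping tent (2-person) $284.82: sporting goods → 9.25% → $26.35
Frozen peas $1.89: unprepared food → 5.5% → $0.10
AA batteries (8-pack) $8.55: all other goods → 4% → $0.34
Olive oil (1 L) $16.39: unprepared food → 5.5% → $0.90
Pair of dumbbells (15 lb) $69.32: sporting goods → 9.25% → $6.41
Subtotal = $406.20; tax = $34.31; total due = $440.51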